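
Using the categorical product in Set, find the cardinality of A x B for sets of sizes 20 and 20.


In Set, the product A x B is the Cartesian product.
By the universal property, |A x B| = |A| * |B|.
|A x B| = 20 * 20 = 400

400


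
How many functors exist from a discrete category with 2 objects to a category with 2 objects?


A functor from a discrete category C to D is determined by
where each object maps. Each of the 2 objects of C can map
to any of the 2 objects of D independently.
Number of functors = 2^2 = 4

4


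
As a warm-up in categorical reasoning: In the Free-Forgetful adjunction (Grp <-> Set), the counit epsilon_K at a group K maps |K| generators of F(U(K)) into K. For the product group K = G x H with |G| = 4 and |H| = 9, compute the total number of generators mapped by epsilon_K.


The counit epsilon_K: F(U(K)) -> K of the Free-Forgetful adjunction
maps |K| generators of F(U(K)) into K. For K = G x H (the product group),
|G x H| = |G| * |H|.
Total generators mapped = 4 * 9 = 36.

36


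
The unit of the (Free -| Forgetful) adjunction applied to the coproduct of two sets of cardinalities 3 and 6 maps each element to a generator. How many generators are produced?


The unit eta_X: X -> U(F(X)) of the Free-Forgetful adjunction
maps each element of X to a generator of F(X). For X = S + T (disjoint
union in Set), |S + T| = |S| + |T|.
Total mappings = 3 + 6 = 9.

9


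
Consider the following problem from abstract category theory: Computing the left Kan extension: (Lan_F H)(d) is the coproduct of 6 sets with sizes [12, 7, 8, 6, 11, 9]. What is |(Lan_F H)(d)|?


Pointwise, the left Kan extension (Lan_F H)(d) is the colimit, indexed
by the comma category (F downarrow d), of H composed with the
projection (F downarrow d) -> C. Here that colimit is given
as a coproduct (disjoint union) of sets, so its cardinality is the
sum of the sizes of the summands.
Coproduct of sets with sizes: 12 + 7 + 8 + 6 + 11 + 9
= 53

53


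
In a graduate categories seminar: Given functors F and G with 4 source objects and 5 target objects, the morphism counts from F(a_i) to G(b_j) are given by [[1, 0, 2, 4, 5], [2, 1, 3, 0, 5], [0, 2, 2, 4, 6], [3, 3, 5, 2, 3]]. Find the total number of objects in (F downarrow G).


Objects of (F downarrow G) are triples (a, b, h: F(a)->G(b)).
The count equals the sum of all entries in the hom-matrix.
sum(row 0) = 12
sum(row 1) = 11
sum(row 2) = 14
sum(row 3) = 16
Grand total = 53

53


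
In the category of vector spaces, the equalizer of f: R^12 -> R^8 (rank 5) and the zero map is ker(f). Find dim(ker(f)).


The equalizer of f and the zero map is ker(f).
By the rank-nullity theorem: dim(ker(f)) = dim(domain) - rank(f).
dim(ker(f)) = 12 - 5 = 7

7


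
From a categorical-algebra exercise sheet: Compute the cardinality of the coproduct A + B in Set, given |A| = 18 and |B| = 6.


In Set, the coproduct A + B is the disjoint union.
|A + B| = |A| + |B| = 18 + 6 = 24

24


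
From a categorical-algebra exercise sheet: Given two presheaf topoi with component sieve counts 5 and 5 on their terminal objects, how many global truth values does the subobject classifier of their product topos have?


In a product of presheaf topoi E_1 x E_2, the subobject classifier
is Omega = Omega_1 x Omega_2 (componentwise), so
|Omega(top)| = |Omega_1(top_1)| * |Omega_2(top_2)|.
= 5 * 5 = 25.

25


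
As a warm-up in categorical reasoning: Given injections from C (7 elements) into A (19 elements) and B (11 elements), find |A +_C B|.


The pushout A +_C B identifies the images of C in A and B.
|A +_C B| = |A| + |B| - |C| (for injections).
= 19 + 11 - 7 = 23

23


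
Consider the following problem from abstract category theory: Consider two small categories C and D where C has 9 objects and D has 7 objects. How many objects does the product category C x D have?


The product category C x D has objects that are pairs (c, d).
Number of pairs = |Ob(C)| * |Ob(D)| = 9 * 7 = 63

63


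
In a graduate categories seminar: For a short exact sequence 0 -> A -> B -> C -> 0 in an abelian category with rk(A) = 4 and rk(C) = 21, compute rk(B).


For a short exact sequence 0 -> A -> B -> C -> 0,
rank is additive: rank(B) = rank(A) + rank(C).
rank(B) = 4 + 21 = 25

25


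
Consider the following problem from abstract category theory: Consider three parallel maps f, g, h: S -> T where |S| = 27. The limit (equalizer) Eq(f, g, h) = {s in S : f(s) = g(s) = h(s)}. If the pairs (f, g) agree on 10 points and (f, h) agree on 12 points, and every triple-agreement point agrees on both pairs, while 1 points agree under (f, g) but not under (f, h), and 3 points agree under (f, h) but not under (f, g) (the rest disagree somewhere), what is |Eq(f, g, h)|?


Eq(f, g, h) is the triple-agreement set: points in S where all three
maps take the same value. Using inclusion-exclusion on the pairwise data:
Pair (f, g) agrees on 10 points; pair (f, h) on 12 points.
Points agreeing under (f, g) but not (f, h) = 1; under (f, h) but not (f, g) = 3.
Triple-agreement = agreement-in-(f, g) minus points that agree under (f, g) but not (f, h):
|Eq(f, g, h)| = 10 - 1 = 9
(cross-check via (f, h): 12 - 3 = 9.)

9


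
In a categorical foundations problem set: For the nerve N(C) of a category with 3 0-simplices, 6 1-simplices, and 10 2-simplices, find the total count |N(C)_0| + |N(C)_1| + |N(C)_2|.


The 2-skeleton of the nerve N(C) consists of simplices in dimensions 0, 1, 2:
  |N(C)_0| = 3 (objects)
  |N(C)_1| = 6 (morphisms)
  |N(C)_2| = 10 (composable pairs)
Total = 3 + 6 + 10 = 19

19


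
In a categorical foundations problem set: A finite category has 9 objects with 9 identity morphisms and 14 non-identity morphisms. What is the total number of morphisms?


Each object has an identity morphism, giving 9 identities.
Adding the 14 non-identity morphisms:
Total = 9 + 14 = 23

23


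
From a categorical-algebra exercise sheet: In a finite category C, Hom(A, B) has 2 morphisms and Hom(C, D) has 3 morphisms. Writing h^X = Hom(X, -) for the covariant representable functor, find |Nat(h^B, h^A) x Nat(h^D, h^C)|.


By the Yoneda lemma, Nat(h^B, h^A) is isomorphic to Hom(A, B),
so |Nat(h^B, h^A)| = |Hom(A, B)| and |Nat(h^D, h^C)| = |Hom(C, D)|.
|Hom(A, B)| = 2, |Hom(C, D)| = 3.
|Nat(h^B, h^A) x Nat(h^D, h^C)| = 2 * 3 = 6

6


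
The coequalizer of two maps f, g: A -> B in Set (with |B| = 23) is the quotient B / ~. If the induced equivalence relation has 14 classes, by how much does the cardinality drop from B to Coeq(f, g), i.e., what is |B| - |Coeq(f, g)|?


The coequalizer Coeq(f, g) = B / ~ has one element per equivalence class.
|B| = 23, |Coeq(f, g)| = 14.
|B| - |Coeq(f, g)| = 23 - 14 = 9.

9


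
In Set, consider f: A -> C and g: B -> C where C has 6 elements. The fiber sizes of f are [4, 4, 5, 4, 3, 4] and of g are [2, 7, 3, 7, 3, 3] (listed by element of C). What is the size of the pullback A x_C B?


The pullback A x_C B consists of pairs (a, b) with f(a) = g(b).
For each element c in C, the fiber product has |f^-1(c)| * |g^-1(c)| elements.
Summing over C: 4 * 2 + 4 * 7 + 5 * 3 + 4 * 7 + 3 * 3 + 4 * 3
= 8 + 28 + 15 + 28 + 9 + 12 = 100

100


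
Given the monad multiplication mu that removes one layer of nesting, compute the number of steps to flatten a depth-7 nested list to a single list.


Each application of mu: T^2 -> T removes one layer of nesting.
Starting at depth 7 (i.e., T^7(X)), we need to reach T(X).
Number of mu applications = 7 - 1 = 6

6


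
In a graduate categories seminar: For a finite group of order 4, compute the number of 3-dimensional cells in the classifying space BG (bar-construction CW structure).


In the bar-construction CW model of BG, the n-cells are indexed by
n-tuples [g_1|...|g_n] of non-identity elements of G (degenerate
simplices with some g_i = e do not contribute cells), so there are
(|G| - 1)^n n-cells.
For dim = 3 with |G| = 4:
cells = (4 - 1)^3 = 3^3 = 27

27


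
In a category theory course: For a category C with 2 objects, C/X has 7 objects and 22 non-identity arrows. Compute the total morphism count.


In the slice category C/X, objects are morphisms to X.
Identity morphisms: 7 (one per object of C/X).
Non-identity morphisms: 22.
Total = 7 + 22 = 29

29


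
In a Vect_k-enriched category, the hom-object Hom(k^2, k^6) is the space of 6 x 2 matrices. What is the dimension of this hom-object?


In Vect-enriched categories, Hom(k^n, k^m) is the space of m x n matrices.
dim(Hom(k^2, k^6)) = 6 * 2 = 12

12


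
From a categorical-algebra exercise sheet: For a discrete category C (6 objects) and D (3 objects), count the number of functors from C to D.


A functor from a discrete category C to D is determined by
where each object maps. Each of the 6 objects of C can map
to any of the 3 objects of D independently.
Number of functors = 3^6 = 729

729


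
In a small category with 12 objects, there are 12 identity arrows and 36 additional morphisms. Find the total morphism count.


Each object has an identity morphism, giving 12 identities.
Adding the 36 non-identity morphisms:
Total = 12 + 36 = 48

48


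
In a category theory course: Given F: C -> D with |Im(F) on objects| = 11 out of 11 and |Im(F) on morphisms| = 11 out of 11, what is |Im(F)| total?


The image of F consists of distinct objects and distinct morphisms.
|Im(F)| on objects = 11
|Im(F)| on morphisms = 11
Total image cardinality = 11 + 11 = 22

22


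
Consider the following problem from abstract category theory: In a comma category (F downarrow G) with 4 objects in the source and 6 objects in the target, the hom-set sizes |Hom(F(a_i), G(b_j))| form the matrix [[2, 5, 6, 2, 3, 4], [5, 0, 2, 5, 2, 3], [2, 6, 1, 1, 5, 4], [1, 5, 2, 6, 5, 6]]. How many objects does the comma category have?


Objects of (F downarrow G) are triples (a, b, h: F(a)->G(b)).
The count equals the sum of all entries in the hom-matrix.
sum(row 0) = 22
sum(row 1) = 17
sum(row 2) = 19
sum(row 3) = 25
Grand total = 83

83


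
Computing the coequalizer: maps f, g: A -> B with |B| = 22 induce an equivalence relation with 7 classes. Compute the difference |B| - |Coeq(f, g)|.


The coequalizer Coeq(f, g) = B / ~ has one element per equivalence class.
|B| = 22, |Coeq(f, g)| = 7.
|B| - |Coeq(f, g)| = 22 - 7 = 15.

15


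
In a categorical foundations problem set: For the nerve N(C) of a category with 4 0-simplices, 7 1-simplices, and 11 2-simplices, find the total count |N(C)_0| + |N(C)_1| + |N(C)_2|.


The 2-skeleton of the nerve N(C) consists of simplices in dimensions 0, 1, 2:
  |N(C)_0| = 4 (objects)
  |N(C)_1| = 7 (morphisms)
  |N(C)_2| = 11 (composable pairs)
Total = 4 + 7 + 11 = 22

22


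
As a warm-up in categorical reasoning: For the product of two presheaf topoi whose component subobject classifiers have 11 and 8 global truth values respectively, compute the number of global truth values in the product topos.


In a product of presheaf topoi E_1 x E_2, the subobject classifier
is Omega = Omega_1 x Omega_2 (componentwise), so
|Omega(top)| = |Omega_1(top_1)| * |Omega_2(top_2)|.
= 11 * 8 = 88.

88


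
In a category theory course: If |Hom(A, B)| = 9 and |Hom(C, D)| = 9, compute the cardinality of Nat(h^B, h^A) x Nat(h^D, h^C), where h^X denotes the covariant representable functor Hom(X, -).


By the Yoneda lemma, Nat(h^B, h^A) is isomorphic to Hom(A, B),
so |Nat(h^B, h^A)| = |Hom(A, B)| and |Nat(h^D, h^C)| = |Hom(C, D)|.
|Hom(A, B)| = 9, |Hom(C, D)| = 9.
|Nat(h^B, h^A) x Nat(h^D, h^C)| = 9 * 9 = 81

81


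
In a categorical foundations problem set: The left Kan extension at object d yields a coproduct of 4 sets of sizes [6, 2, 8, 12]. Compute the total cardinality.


Pointwise, the left Kan extension (Lan_F H)(d) is the colimit, indexed
by the comma category (F downarrow d), of H composed with the
projection (F downarrow d) -> C. Here that colimit is given
as a coproduct (disjoint union) of sets, so its cardinality is the
sum of the sizes of the summands.
Coproduct of sets with sizes: 6 + 2 + 8 + 12
= 28

28


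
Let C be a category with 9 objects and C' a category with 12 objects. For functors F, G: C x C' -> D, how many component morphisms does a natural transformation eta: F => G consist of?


A natural transformation eta: F => G assigns one component morphism per
object of the domain category.
The domain is the product category C x C', so
|Ob(C x C')| = |Ob(C)| * |Ob(C')| = 9 * 12 = 108.
Therefore eta has 108 component morphisms.

108


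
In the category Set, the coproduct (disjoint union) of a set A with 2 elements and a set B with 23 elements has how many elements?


In Set, the coproduct A + B is the disjoint union.
|A + B| = |A| + |B| = 2 + 23 = 25

25


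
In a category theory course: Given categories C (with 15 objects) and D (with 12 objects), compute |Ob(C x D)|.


The product category C x D has objects that are pairs (c, d).
Number of pairs = |Ob(C)| * |Ob(D)| = 15 * 12 = 180

180


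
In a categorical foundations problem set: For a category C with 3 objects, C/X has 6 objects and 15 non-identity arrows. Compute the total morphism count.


In the slice category C/X, objects are morphisms to X.
Identity morphisms: 6 (one per object of C/X).
Non-identity morphisms: 15.
Total = 6 + 15 = 21

21


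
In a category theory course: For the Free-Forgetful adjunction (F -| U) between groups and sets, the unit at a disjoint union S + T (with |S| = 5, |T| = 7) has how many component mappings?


The unit eta_X: X -> U(F(X)) of the Free-Forgetful adjunction
maps each element of X to a generator of F(X). For X = S + T (disjoint
union in Set), |S + T| = |S| + |T|.
Total mappings = 5 + 7 = 12.

12


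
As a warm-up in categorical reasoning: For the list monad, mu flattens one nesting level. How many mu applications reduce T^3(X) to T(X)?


Each application of mu: T^2 -> T removes one layer of nesting.
Starting at depth 3 (i.e., T^3(X)), we need to reach T(X).
Number of mu applications = 3 - 1 = 2

2


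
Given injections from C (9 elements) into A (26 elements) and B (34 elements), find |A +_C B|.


The pushout A +_C B identifies the images of C in A and B.
|A +_C B| = |A| + |B| - |C| (for injections).
= 26 + 34 - 9 = 51

51


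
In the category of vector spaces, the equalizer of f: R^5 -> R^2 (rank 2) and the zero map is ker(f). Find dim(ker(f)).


The equalizer of f and the zero map is ker(f).
By the rank-nullity theorem: dim(ker(f)) = dim(domain) - rank(f).
dim(ker(f)) = 5 - 2 = 3

3


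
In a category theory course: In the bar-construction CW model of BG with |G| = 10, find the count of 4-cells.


In the bar-construction CW model of BG, the n-cells are indexed by
n-tuples [g_1|...|g_n] of non-identity elements of G (degenerate
simplices with some g_i = e do not contribute cells), so there are
(|G| - 1)^n n-cells.
For dim = 4 with |G| = 10:
cells = (10 - 1)^4 = 9^4 = 6561

6561


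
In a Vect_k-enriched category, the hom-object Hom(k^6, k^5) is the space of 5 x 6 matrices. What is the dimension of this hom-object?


In Vect-enriched categories, Hom(k^n, k^m) is the space of m x n matrices.
dim(Hom(k^6, k^5)) = 5 * 6 = 30

30


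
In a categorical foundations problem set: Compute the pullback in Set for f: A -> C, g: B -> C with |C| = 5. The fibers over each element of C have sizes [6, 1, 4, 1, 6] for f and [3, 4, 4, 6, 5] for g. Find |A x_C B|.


The pullback A x_C B consists of pairs (a, b) with f(a) = g(b).
For each element c in C, the fiber product has |f^-1(c)| * |g^-1(c)| elements.
Summing over C: 6 * 3 + 1 * 4 + 4 * 4 + 1 * 6 + 6 * 5
= 18 + 4 + 16 + 6 + 30 = 74

74


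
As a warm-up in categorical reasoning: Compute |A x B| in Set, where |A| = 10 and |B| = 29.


In Set, the product A x B is the Cartesian product.
By the universal property, |A x B| = |A| * |B|.
|A x B| = 10 * 29 = 290

290


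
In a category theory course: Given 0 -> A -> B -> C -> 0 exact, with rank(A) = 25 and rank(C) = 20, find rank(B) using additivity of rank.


For a short exact sequence 0 -> A -> B -> C -> 0,
rank is additive: rank(B) = rank(A) + rank(C).
rank(B) = 25 + 20 = 45

45


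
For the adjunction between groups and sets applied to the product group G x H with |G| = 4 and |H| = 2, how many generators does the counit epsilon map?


The counit epsilon_K: F(U(K)) -> K of the Free-Forgetful adjunction
maps |K| generators of F(U(K)) into K. For K = G x H (the product group),
|G x H| = |G| * |H|.
Total generators mapped = 4 * 2 = 8.

8


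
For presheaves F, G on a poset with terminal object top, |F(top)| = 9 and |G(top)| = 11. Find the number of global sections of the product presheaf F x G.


Global sections of a presheaf on a poset with terminal top satisfy
Gamma(H) ~ H(top). Presheaves admit pointwise products, so
(F x G)(top) = F(top) x G(top) (Cartesian product).
|Gamma(F x G)| = |F(top)| * |G(top)| = 9 * 11 = 99.

99


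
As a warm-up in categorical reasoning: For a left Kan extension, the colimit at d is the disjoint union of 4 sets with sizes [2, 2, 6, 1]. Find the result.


Pointwise, the left Kan extension (Lan_F H)(d) is the colimit, indexed
by the comma category (F downarrow d), of H composed with the
projection (F downarrow d) -> C. Here that colimit is given
as a coproduct (disjoint union) of sets, so its cardinality is the
sum of the sizes of the summands.
Coproduct of sets with sizes: 2 + 2 + 6 + 1
= 11

11


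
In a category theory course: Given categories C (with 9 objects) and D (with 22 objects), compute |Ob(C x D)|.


The product category C x D has objects that are pairs (c, d).
Number of pairs = |Ob(C)| * |Ob(D)| = 9 * 22 = 198

198


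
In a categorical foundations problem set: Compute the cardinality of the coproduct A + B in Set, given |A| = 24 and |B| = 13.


In Set, the coproduct A + B is the disjoint union.
|A + B| = |A| + |B| = 24 + 13 = 37

37


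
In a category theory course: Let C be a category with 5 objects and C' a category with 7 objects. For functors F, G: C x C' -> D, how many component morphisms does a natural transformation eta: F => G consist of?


A natural transformation eta: F => G assigns one component morphism per
object of the domain category.
The domain is the product category C x C', so
|Ob(C x C')| = |Ob(C)| * |Ob(C')| = 5 * 7 = 35.
Therefore eta has 35 component morphisms.

35


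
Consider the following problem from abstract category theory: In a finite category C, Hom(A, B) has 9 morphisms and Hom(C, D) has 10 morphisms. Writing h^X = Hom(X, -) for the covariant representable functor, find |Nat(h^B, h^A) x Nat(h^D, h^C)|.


By the Yoneda lemma, Nat(h^B, h^A) is isomorphic to Hom(A, B),
so |Nat(h^B, h^A)| = |Hom(A, B)| and |Nat(h^D, h^C)| = |Hom(C, D)|.
|Hom(A, B)| = 9, |Hom(C, D)| = 10.
|Nat(h^B, h^A) x Nat(h^D, h^C)| = 9 * 10 = 90

90


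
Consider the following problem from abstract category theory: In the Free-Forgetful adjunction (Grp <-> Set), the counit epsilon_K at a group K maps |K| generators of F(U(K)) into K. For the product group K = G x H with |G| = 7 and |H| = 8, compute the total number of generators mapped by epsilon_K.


The counit epsilon_K: F(U(K)) -> K of the Free-Forgetful adjunction
maps |K| generators of F(U(K)) into K. For K = G x H (the product group),
|G x H| = |G| * |H|.
Total generators mapped = 7 * 8 = 56.

56


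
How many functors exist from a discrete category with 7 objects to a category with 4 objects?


A functor from a discrete category C to D is determined by
where each object maps. Each of the 7 objects of C can map
to any of the 4 objects of D independently.
Number of functors = 4^7 = 16384

16384


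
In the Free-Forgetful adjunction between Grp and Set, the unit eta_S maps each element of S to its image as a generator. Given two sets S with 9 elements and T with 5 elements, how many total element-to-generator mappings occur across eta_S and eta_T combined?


The unit eta_X: X -> U(F(X)) of the Free-Forgetful adjunction
maps each element of X to a generator of F(X). For X = S + T (disjoint
union in Set), |S + T| = |S| + |T|.
Total mappings = 9 + 5 = 14.

14


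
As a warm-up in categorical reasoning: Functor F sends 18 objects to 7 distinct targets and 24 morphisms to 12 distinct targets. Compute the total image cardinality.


The image of F consists of distinct objects and distinct morphisms.
|Im(F)| on objects = 7
|Im(F)| on morphisms = 12
Total image cardinality = 7 + 12 = 19

19


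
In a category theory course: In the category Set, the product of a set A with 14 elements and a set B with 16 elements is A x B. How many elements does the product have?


In Set, the product A x B is the Cartesian product.
By the universal property, |A x B| = |A| * |B|.
|A x B| = 14 * 16 = 224

224


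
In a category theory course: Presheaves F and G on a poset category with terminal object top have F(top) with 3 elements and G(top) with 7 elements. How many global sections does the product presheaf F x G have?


Global sections of a presheaf on a poset with terminal top satisfy
Gamma(H) ~ H(top). Presheaves admit pointwise products, so
(F x G)(top) = F(top) x G(top) (Cartesian product).
|Gamma(F x G)| = |F(top)| * |G(top)| = 3 * 7 = 21.

21


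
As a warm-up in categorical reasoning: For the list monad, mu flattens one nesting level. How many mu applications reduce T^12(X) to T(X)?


Each application of mu: T^2 -> T removes one layer of nesting.
Starting at depth 12 (i.e., T^12(X)), we need to reach T(X).
Number of mu applications = 12 - 1 = 11

11


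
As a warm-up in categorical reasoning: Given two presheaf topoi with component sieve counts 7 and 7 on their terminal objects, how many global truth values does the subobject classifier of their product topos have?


In a product of presheaf topoi E_1 x E_2, the subobject classifier
is Omega = Omega_1 x Omega_2 (componentwise), so
|Omega(top)| = |Omega_1(top_1)| * |Omega_2(top_2)|.
= 7 * 7 = 49.

49


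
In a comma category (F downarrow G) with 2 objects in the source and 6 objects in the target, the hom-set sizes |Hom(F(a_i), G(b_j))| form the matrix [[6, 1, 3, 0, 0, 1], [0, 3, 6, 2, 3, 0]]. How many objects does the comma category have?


Objects of (F downarrow G) are triples (a, b, h: F(a)->G(b)).
The count equals the sum of all entries in the hom-matrix.
sum(row 0) = 11
sum(row 1) = 14
Grand total = 25

25


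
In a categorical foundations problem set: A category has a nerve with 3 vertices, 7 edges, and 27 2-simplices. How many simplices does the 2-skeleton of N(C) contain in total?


The 2-skeleton of the nerve N(C) consists of simplices in dimensions 0, 1, 2:
  |N(C)_0| = 3 (objects)
  |N(C)_1| = 7 (morphisms)
  |N(C)_2| = 27 (composable pairs)
Total = 3 + 7 + 27 = 37

37


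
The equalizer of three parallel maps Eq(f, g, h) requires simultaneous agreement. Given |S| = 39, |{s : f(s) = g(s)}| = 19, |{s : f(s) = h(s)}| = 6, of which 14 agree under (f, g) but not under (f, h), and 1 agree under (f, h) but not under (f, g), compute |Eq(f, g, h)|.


Eq(f, g, h) is the triple-agreement set: points in S where all three
maps take the same value. Using inclusion-exclusion on the pairwise data:
Pair (f, g) agrees on 19 points; pair (f, h) on 6 points.
Points agreeing under (f, g) but not (f, h) = 14; under (f, h) but not (f, g) = 1.
Triple-agreement = agreement-in-(f, g) minus points that agree under (f, g) but not (f, h):
|Eq(f, g, h)| = 19 - 14 = 5
(cross-check via (f, h): 6 - 1 = 5.)

5


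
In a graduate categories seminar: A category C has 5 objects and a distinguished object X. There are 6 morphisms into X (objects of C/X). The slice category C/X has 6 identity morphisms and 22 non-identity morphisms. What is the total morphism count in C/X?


In the slice category C/X, objects are morphisms to X.
Identity morphisms: 6 (one per object of C/X).
Non-identity morphisms: 22.
Total = 6 + 22 = 28

28


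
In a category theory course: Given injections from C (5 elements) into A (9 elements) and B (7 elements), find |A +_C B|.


The pushout A +_C B identifies the images of C in A and B.
|A +_C B| = |A| + |B| - |C| (for injections).
= 9 + 7 - 5 = 11

11


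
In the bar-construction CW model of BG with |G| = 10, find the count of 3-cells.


In the bar-construction CW model of BG, the n-cells are indexed by
n-tuples [g_1|...|g_n] of non-identity elements of G (degenerate
simplices with some g_i = e do not contribute cells), so there are
(|G| - 1)^n n-cells.
For dim = 3 with |G| = 10:
cells = (10 - 1)^3 = 9^3 = 729

729


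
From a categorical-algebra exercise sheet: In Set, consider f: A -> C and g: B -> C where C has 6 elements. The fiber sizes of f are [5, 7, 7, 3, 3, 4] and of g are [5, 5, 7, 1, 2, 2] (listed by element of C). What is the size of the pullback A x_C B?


The pullback A x_C B consists of pairs (a, b) with f(a) = g(b).
For each element c in C, the fiber product has |f^-1(c)| * |g^-1(c)| elements.
Summing over C: 5 * 5 + 7 * 5 + 7 * 7 + 3 * 1 + 3 * 2 + 4 * 2
= 25 + 35 + 49 + 3 + 6 + 8 = 126

126


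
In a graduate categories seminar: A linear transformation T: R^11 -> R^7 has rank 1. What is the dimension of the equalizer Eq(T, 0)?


The equalizer of f and the zero map is ker(f).
By the rank-nullity theorem: dim(ker(f)) = dim(domain) - rank(f).
dim(ker(f)) = 11 - 1 = 10

10


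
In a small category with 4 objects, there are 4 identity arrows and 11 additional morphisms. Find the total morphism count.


Each object has an identity morphism, giving 4 identities.
Adding the 11 non-identity morphisms:
Total = 4 + 11 = 15

15


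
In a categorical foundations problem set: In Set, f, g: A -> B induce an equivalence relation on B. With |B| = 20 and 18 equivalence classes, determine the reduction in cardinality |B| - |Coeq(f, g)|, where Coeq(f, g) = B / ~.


The coequalizer Coeq(f, g) = B / ~ has one element per equivalence class.
|B| = 20, |Coeq(f, g)| = 18.
|B| - |Coeq(f, g)| = 20 - 18 = 2.

2


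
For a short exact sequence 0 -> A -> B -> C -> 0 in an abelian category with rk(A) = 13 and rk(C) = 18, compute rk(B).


For a short exact sequence 0 -> A -> B -> C -> 0,
rank is additive: rank(B) = rank(A) + rank(C).
rank(B) = 13 + 18 = 31

31


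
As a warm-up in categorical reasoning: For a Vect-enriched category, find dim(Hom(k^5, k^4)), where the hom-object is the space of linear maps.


In Vect-enriched categories, Hom(k^n, k^m) is the space of m x n matrices.
dim(Hom(k^5, k^4)) = 4 * 5 = 20

20


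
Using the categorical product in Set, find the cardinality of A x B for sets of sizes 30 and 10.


In Set, the product A x B is the Cartesian product.
By the universal property, |A x B| = |A| * |B|.
|A x B| = 30 * 10 = 300

300


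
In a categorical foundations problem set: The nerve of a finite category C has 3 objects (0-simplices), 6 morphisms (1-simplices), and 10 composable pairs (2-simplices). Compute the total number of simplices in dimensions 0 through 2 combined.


The 2-skeleton of the nerve N(C) consists of simplices in dimensions 0, 1, 2:
  |N(C)_0| = 3 (objects)
  |N(C)_1| = 6 (morphisms)
  |N(C)_2| = 10 (composable pairs)
Total = 3 + 6 + 10 = 19

19


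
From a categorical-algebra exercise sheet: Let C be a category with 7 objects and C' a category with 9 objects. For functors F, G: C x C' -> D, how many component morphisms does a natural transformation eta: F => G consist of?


A natural transformation eta: F => G assigns one component morphism per
object of the domain category.
The domain is the product category C x C', so
|Ob(C x C')| = |Ob(C)| * |Ob(C')| = 7 * 9 = 63.
Therefore eta has 63 component morphisms.

63


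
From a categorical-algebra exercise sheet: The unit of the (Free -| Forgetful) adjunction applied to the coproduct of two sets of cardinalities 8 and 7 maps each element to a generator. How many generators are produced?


The unit eta_X: X -> U(F(X)) of the Free-Forgetful adjunction
maps each element of X to a generator of F(X). For X = S + T (disjoint
union in Set), |S + T| = |S| + |T|.
Total mappings = 8 + 7 = 15.

15


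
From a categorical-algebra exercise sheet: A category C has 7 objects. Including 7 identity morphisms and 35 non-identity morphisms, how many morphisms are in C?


Each object has an identity morphism, giving 7 identities.
Adding the 35 non-identity morphisms:
Total = 7 + 35 = 42

42


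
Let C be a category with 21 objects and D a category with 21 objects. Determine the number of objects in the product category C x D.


The product category C x D has objects that are pairs (c, d).
Number of pairs = |Ob(C)| * |Ob(D)| = 21 * 21 = 441

441


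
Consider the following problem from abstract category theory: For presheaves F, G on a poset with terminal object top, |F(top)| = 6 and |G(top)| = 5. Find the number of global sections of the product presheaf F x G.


Global sections of a presheaf on a poset with terminal top satisfy
Gamma(H) ~ H(top). Presheaves admit pointwise products, so
(F x G)(top) = F(top) x G(top) (Cartesian product).
|Gamma(F x G)| = |F(top)| * |G(top)| = 6 * 5 = 30.

30


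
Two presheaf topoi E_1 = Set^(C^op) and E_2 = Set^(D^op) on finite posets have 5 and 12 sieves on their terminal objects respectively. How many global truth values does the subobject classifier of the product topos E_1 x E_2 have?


In a product of presheaf topoi E_1 x E_2, the subobject classifier
is Omega = Omega_1 x Omega_2 (componentwise), so
|Omega(top)| = |Omega_1(top_1)| * |Omega_2(top_2)|.
= 5 * 12 = 60.

60


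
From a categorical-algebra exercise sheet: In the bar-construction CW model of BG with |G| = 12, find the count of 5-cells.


In the bar-construction CW model of BG, the n-cells are indexed by
n-tuples [g_1|...|g_n] of non-identity elements of G (degenerate
simplices with some g_i = e do not contribute cells), so there are
(|G| - 1)^n n-cells.
For dim = 5 with |G| = 12:
cells = (12 - 1)^5 = 11^5 = 161051

161051


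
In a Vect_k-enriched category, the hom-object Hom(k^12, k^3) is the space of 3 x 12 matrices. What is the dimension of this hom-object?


In Vect-enriched categories, Hom(k^n, k^m) is the space of m x n matrices.
dim(Hom(k^12, k^3)) = 3 * 12 = 36

36


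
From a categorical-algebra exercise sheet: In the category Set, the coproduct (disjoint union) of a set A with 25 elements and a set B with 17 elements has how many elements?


In Set, the coproduct A + B is the disjoint union.
|A + B| = |A| + |B| = 25 + 17 = 42

42


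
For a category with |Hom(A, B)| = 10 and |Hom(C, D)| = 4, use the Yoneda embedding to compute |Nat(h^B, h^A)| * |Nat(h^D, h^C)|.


By the Yoneda lemma, Nat(h^B, h^A) is isomorphic to Hom(A, B),
so |Nat(h^B, h^A)| = |Hom(A, B)| and |Nat(h^D, h^C)| = |Hom(C, D)|.
|Hom(A, B)| = 10, |Hom(C, D)| = 4.
|Nat(h^B, h^A) x Nat(h^D, h^C)| = 10 * 4 = 40

40


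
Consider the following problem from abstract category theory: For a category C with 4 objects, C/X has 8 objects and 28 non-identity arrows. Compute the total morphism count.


In the slice category C/X, objects are morphisms to X.
Identity morphisms: 8 (one per object of C/X).
Non-identity morphisms: 28.
Total = 8 + 28 = 36

36


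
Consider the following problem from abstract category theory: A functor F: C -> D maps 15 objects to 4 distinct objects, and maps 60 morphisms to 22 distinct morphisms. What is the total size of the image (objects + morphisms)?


The image of F consists of distinct objects and distinct morphisms.
|Im(F)| on objects = 4
|Im(F)| on morphisms = 22
Total image cardinality = 4 + 22 = 26

26


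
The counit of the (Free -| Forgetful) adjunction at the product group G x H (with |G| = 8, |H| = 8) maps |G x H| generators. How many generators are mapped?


The counit epsilon_K: F(U(K)) -> K of the Free-Forgetful adjunction
maps |K| generators of F(U(K)) into K. For K = G x H (the product group),
|G x H| = |G| * |H|.
Total generators mapped = 8 * 8 = 64.

64


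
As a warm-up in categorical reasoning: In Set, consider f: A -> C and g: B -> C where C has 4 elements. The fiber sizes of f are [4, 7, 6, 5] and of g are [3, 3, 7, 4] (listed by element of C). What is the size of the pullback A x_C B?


The pullback A x_C B consists of pairs (a, b) with f(a) = g(b).
For each element c in C, the fiber product has |f^-1(c)| * |g^-1(c)| elements.
Summing over C: 4 * 3 + 7 * 3 + 6 * 7 + 5 * 4
= 12 + 21 + 42 + 20 = 95

95


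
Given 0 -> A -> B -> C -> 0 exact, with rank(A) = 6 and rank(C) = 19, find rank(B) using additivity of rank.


For a short exact sequence 0 -> A -> B -> C -> 0,
rank is additive: rank(B) = rank(A) + rank(C).
rank(B) = 6 + 19 = 25

25


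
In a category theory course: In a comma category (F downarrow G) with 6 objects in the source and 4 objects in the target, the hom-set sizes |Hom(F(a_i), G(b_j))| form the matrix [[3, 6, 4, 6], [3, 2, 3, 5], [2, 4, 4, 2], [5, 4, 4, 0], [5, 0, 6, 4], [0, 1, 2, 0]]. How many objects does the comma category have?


Objects of (F downarrow G) are triples (a, b, h: F(a)->G(b)).
The count equals the sum of all entries in the hom-matrix.
sum(row 0) = 19
sum(row 1) = 13
sum(row 2) = 12
sum(row 3) = 13
sum(row 4) = 15
sum(row 5) = 3
Grand total = 75

75


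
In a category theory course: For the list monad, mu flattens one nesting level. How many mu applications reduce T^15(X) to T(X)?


Each application of mu: T^2 -> T removes one layer of nesting.
Starting at depth 15 (i.e., T^15(X)), we need to reach T(X).
Number of mu applications = 15 - 1 = 14

14


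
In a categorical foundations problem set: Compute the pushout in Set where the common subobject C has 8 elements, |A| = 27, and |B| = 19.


The pushout A +_C B identifies the images of C in A and B.
|A +_C B| = |A| + |B| - |C| (for injections).
= 27 + 19 - 8 = 38

38


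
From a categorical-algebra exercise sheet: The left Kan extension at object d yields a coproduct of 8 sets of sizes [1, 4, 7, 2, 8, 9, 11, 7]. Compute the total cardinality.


Pointwise, the left Kan extension (Lan_F H)(d) is the colimit, indexed
by the comma category (F downarrow d), of H composed with the
projection (F downarrow d) -> C. Here that colimit is given
as a coproduct (disjoint union) of sets, so its cardinality is the
sum of the sizes of the summands.
Coproduct of sets with sizes: 1 + 4 + 7 + 2 + 8 + 9 + 11 + 7
= 49

49


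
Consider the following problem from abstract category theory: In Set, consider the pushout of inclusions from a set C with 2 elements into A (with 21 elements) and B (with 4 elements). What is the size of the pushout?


The pushout A +_C B identifies the images of C in A and B.
|A +_C B| = |A| + |B| - |C| (for injections).
= 21 + 4 - 2 = 23

23


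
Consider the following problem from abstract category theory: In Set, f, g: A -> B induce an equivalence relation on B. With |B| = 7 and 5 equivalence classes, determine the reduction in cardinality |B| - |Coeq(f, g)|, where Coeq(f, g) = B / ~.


The coequalizer Coeq(f, g) = B / ~ has one element per equivalence class.
|B| = 7, |Coeq(f, g)| = 5.
|B| - |Coeq(f, g)| = 7 - 5 = 2.

2


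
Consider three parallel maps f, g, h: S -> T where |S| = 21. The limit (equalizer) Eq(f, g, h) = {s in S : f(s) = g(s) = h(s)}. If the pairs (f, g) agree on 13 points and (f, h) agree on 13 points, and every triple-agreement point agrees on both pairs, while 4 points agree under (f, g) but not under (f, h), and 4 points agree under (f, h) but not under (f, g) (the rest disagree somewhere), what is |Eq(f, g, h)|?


Eq(f, g, h) is the triple-agreement set: points in S where all three
maps take the same value. Using inclusion-exclusion on the pairwise data:
Pair (f, g) agrees on 13 points; pair (f, h) on 13 points.
Points agreeing under (f, g) but not (f, h) = 4; under (f, h) but not (f, g) = 4.
Triple-agreement = agreement-in-(f, g) minus points that agree under (f, g) but not (f, h):
|Eq(f, g, h)| = 13 - 4 = 9
(cross-check via (f, h): 13 - 4 = 9.)

9


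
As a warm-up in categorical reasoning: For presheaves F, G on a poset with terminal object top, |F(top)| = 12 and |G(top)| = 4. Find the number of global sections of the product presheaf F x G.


Global sections of a presheaf on a poset with terminal top satisfy
Gamma(H) ~ H(top). Presheaves admit pointwise products, so
(F x G)(top) = F(top) x G(top) (Cartesian product).
|Gamma(F x G)| = |F(top)| * |G(top)| = 12 * 4 = 48.

48


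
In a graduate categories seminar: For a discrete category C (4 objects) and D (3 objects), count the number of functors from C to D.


A functor from a discrete category C to D is determined by
where each object maps. Each of the 4 objects of C can map
to any of the 3 objects of D independently.
Number of functors = 3^4 = 81

81


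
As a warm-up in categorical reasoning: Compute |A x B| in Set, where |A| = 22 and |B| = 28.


In Set, the product A x B is the Cartesian product.
By the universal property, |A x B| = |A| * |B|.
|A x B| = 22 * 28 = 616

616


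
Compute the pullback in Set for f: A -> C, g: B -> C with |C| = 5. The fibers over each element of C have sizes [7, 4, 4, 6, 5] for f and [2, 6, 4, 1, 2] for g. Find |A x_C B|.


The pullback A x_C B consists of pairs (a, b) with f(a) = g(b).
For each element c in C, the fiber product has |f^-1(c)| * |g^-1(c)| elements.
Summing over C: 7 * 2 + 4 * 6 + 4 * 4 + 6 * 1 + 5 * 2
= 14 + 24 + 16 + 6 + 10 = 70

70


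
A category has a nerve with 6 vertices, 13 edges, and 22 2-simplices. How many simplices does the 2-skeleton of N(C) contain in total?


The 2-skeleton of the nerve N(C) consists of simplices in dimensions 0, 1, 2:
  |N(C)_0| = 6 (objects)
  |N(C)_1| = 13 (morphisms)
  |N(C)_2| = 22 (composable pairs)
Total = 6 + 13 + 22 = 41

41


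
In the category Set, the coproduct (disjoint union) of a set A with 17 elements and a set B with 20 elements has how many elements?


In Set, the coproduct A + B is the disjoint union.
|A + B| = |A| + |B| = 17 + 20 = 37

37


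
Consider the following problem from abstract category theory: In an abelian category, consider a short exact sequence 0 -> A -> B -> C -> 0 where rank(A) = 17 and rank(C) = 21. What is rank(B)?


For a short exact sequence 0 -> A -> B -> C -> 0,
rank is additive: rank(B) = rank(A) + rank(C).
rank(B) = 17 + 21 = 38

38


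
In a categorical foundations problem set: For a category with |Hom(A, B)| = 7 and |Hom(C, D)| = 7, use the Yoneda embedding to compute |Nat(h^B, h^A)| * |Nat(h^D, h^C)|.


By the Yoneda lemma, Nat(h^B, h^A) is isomorphic to Hom(A, B),
so |Nat(h^B, h^A)| = |Hom(A, B)| and |Nat(h^D, h^C)| = |Hom(C, D)|.
|Hom(A, B)| = 7, |Hom(C, D)| = 7.
|Nat(h^B, h^A) x Nat(h^D, h^C)| = 7 * 7 = 49

49


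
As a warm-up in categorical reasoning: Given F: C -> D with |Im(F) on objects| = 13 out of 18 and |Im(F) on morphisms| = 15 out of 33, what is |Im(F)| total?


The image of F consists of distinct objects and distinct morphisms.
|Im(F)| on objects = 13
|Im(F)| on morphisms = 15
Total image cardinality = 13 + 15 = 28

28


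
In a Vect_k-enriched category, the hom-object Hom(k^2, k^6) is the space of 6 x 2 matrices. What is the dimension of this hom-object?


In Vect-enriched categories, Hom(k^n, k^m) is the space of m x n matrices.
dim(Hom(k^2, k^6)) = 6 * 2 = 12

12


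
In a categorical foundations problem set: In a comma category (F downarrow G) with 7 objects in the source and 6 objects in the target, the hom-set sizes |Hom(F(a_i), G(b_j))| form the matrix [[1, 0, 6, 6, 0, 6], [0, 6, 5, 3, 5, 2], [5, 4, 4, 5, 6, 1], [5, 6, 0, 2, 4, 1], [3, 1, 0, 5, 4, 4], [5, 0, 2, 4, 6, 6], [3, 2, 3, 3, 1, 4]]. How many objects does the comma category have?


Objects of (F downarrow G) are triples (a, b, h: F(a)->G(b)).
The count equals the sum of all entries in the hom-matrix.
sum(row 0) = 19
sum(row 1) = 21
sum(row 2) = 25
sum(row 3) = 18
sum(row 4) = 17
sum(row 5) = 23
sum(row 6) = 16
Grand total = 139

139


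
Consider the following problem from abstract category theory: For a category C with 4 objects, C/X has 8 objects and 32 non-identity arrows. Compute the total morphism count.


In the slice category C/X, objects are morphisms to X.
Identity morphisms: 8 (one per object of C/X).
Non-identity morphisms: 32.
Total = 8 + 32 = 40

40
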